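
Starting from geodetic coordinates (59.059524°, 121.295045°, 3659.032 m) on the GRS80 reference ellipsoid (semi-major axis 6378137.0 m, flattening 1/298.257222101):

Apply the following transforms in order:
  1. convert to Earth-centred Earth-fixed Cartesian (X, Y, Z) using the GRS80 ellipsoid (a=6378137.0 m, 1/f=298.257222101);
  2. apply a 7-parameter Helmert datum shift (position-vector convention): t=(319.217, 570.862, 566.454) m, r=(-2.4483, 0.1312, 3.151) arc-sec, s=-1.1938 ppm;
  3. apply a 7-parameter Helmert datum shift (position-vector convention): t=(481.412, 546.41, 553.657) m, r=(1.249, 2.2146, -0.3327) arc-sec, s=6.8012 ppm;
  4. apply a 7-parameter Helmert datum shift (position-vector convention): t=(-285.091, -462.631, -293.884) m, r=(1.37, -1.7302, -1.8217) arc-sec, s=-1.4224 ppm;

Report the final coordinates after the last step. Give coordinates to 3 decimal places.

X=-1708093.813 m, Y=2811362.540 m, Z=5451343.160 m

start: φ=59.059524°, λ=121.295045°, h=3659.032 m
→ ECEF (a=6378137.000, f=1/298.257222101): X=-1708604.8953, Y=2810708.9186, Z=5450486.6801
→ Helmert 7p (PV): X=-1708323.1093, Y=2811315.0192, Z=5451014.3519
→ Helmert 7p (PV): X=-1707790.2552, Y=2811850.2972, Z=5451640.4477
→ Helmert 7p (PV): X=-1708093.8128, Y=2811362.5401, Z=5451343.1601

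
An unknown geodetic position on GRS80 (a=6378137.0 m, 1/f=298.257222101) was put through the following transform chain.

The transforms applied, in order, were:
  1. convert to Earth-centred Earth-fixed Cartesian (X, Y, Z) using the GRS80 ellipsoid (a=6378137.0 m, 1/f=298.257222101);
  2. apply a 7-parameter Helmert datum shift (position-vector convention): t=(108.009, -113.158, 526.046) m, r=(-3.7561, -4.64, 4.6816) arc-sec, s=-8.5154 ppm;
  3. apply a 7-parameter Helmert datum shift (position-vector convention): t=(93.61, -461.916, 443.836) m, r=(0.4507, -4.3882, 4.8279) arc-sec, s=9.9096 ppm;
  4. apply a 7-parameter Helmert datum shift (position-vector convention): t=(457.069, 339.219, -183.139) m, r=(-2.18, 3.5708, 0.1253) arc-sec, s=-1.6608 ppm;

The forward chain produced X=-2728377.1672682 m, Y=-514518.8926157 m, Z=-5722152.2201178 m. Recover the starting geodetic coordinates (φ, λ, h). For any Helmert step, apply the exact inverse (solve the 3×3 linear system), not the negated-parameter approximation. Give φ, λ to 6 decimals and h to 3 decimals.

φ=-64.264530°, λ=-169.334188°, h=333.973 m

start: X=-2728377.1673, Y=-514518.8926, Z=-5722152.2201 m
→ Helmert⁻¹: X=-2728740.0228, Y=-514796.8333, Z=-5722031.2642
→ Helmert⁻¹: X=-2728940.3697, Y=-514278.4497, Z=-5722359.2125
→ Helmert⁻¹: X=-2729212.0224, Y=-514003.5108, Z=-5722881.9571
→ geod (Bowring, a=6378137.000): φ=-64.26453000°, λ=-169.33418800°, h=333.9730 m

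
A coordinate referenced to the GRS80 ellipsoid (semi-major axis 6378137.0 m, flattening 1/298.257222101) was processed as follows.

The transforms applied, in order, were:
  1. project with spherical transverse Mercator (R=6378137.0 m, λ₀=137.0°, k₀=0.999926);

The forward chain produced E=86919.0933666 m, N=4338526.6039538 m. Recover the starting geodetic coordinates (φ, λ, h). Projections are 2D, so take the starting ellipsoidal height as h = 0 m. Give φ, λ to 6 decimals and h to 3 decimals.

start: E=86919.0934, N=4338526.6040 m
→ tm⁻¹: φ=38.97222700°, λ=138.00438100°

φ=38.972227°, λ=138.004381°, h=0.000 m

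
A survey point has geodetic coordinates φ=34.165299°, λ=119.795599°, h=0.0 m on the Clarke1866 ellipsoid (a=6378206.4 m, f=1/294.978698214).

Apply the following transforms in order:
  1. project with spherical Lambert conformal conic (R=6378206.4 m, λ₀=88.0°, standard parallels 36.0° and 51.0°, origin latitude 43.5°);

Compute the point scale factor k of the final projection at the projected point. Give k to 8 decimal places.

1.00453255

start: φ=34.165299°, λ=119.795599°, h=0.000 m
→ into lcc (λ₀=88.0°): φ=34.16529900°, λ−λ₀=31.79559900°
scale k = 1.00453255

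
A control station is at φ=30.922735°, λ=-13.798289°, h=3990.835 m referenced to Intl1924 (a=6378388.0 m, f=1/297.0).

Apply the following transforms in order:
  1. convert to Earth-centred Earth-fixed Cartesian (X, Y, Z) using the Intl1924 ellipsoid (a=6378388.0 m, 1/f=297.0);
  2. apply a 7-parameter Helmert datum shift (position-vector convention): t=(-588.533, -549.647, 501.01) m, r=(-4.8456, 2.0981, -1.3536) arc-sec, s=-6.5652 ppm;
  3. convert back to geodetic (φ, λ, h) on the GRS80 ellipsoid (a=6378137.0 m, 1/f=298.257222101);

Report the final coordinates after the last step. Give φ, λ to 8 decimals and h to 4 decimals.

start: φ=30.922735°, λ=-13.798289°, h=3990.835 m
→ ECEF (a=6378388.000, f=1/297.0): X=5321910.9755, Y=-1307018.1987, Z=3260646.2462
→ Helmert 7p (PV): X=5321312.0926, Y=-1307517.5903, Z=3261102.4204
→ geod (Bowring, a=6378137.000): φ=30.92767963°, λ=-13.80485357°, h=4055.4860 m

φ=30.92767963°, λ=-13.80485357°, h=4055.4860 m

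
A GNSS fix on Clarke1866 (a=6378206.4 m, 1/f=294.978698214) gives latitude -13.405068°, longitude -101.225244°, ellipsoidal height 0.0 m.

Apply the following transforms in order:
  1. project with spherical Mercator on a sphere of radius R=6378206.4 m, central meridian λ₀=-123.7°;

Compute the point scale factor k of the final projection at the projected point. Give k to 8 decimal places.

start: φ=-13.405068°, λ=-101.225244°, h=0.000 m
→ into merc (λ₀=-123.7°): φ=-13.40506800°, λ−λ₀=22.47475600°
scale k = 1.02800768

1.02800768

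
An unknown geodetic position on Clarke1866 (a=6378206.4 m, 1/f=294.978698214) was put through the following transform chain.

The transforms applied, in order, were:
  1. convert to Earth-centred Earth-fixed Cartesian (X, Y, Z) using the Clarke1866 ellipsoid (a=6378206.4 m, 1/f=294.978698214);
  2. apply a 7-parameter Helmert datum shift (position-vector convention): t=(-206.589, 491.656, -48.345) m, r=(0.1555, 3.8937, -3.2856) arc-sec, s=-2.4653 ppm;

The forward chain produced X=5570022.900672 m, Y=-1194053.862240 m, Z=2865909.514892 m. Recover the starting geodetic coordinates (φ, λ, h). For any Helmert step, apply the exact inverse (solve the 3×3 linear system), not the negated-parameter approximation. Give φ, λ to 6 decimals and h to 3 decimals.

φ=26.863371°, λ=-12.103033°, h=3349.841 m

start: X=5570022.9007, Y=-1194053.8622, Z=2865909.5149 m
→ Helmert⁻¹: X=5570208.1452, Y=-1194457.5744, Z=2866070.9757
→ geod (Bowring, a=6378206.400): φ=26.86337100°, λ=-12.10303300°, h=3349.8410 m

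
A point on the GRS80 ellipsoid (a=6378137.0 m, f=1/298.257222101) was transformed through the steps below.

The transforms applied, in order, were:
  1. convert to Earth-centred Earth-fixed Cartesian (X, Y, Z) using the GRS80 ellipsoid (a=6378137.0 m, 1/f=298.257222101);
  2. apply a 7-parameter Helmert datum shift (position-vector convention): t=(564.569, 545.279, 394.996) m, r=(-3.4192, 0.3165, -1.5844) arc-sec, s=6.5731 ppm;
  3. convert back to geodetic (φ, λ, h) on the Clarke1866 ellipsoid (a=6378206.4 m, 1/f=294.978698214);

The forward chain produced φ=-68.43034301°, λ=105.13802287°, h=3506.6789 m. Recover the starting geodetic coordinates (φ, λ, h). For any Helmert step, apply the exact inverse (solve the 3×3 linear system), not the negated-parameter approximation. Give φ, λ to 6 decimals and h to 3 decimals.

start: φ=-68.430343°, λ=105.138023°, h=3506.679 m
→ ECEF (a=6378206.400, f=1/294.978698214): X=-614478.7571, Y=2271365.3094, Z=-5911981.2064
→ Helmert⁻¹: X=-615047.6550, Y=2270898.3864, Z=-5912300.6397
→ geod (Bowring, a=6378137.000): φ=-68.43245100°, λ=105.15436600°, h=3556.4350 m

φ=-68.432451°, λ=105.154366°, h=3556.435 m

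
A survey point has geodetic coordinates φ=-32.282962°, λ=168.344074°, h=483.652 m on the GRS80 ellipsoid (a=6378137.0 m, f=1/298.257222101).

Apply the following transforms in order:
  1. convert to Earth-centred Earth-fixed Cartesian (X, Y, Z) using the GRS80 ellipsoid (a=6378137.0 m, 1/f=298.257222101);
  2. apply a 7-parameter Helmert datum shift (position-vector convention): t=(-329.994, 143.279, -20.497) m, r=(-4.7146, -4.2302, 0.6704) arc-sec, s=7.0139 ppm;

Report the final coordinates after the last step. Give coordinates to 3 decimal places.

X=-5286764.970 m, Y=1090590.086 m, Z=-3387435.777 m

start: φ=-32.282962°, λ=168.344074°, h=483.652 m
→ ECEF (a=6378137.000, f=1/298.257222101): X=-5286463.8216, Y=1090533.7630, Z=-3387258.1772
→ Helmert 7p (PV): X=-5286764.9704, Y=1090590.0856, Z=-3387435.7773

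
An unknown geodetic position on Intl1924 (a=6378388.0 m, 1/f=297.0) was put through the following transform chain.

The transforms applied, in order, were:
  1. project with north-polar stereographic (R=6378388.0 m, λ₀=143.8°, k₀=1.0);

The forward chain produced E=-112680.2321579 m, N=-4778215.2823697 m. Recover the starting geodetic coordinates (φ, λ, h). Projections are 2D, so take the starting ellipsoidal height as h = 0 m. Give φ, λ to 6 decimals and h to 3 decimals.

φ=48.921362°, λ=142.449097°, h=0.000 m

start: E=-112680.2322, N=-4778215.2824 m
→ stereo⁻¹: φ=48.92136200°, λ=142.44909700°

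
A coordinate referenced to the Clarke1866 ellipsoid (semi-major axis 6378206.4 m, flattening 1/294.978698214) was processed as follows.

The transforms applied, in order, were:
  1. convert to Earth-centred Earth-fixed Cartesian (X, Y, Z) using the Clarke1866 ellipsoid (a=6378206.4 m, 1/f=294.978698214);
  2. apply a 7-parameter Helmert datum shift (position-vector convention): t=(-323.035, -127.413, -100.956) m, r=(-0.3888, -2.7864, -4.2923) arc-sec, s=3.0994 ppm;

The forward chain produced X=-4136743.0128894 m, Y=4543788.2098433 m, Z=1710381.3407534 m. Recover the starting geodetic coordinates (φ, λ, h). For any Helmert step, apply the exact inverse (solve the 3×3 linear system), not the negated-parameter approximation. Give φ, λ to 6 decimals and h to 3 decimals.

start: X=-4136743.0129, Y=4543788.2098, Z=1710381.3408 m
→ Helmert⁻¹: X=-4136478.6052, Y=4543812.2365, Z=1710541.4392
→ geod (Bowring, a=6378206.400): φ=15.65689500°, λ=132.31329400°, h=1650.2950 m

φ=15.656895°, λ=132.313294°, h=1650.295 m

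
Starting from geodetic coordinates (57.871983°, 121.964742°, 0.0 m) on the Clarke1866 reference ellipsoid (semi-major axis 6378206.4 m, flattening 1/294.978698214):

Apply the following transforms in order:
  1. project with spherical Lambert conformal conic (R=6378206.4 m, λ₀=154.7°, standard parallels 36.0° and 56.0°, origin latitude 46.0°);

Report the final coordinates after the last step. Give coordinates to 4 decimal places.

E=-1896351.0069 m, N=1708051.3410 m

start: φ=57.871983°, λ=121.964742°, h=0.000 m
→ lcc (R=6378206.4, λ₀=154.7°): E=-1896351.0069, N=1708051.3410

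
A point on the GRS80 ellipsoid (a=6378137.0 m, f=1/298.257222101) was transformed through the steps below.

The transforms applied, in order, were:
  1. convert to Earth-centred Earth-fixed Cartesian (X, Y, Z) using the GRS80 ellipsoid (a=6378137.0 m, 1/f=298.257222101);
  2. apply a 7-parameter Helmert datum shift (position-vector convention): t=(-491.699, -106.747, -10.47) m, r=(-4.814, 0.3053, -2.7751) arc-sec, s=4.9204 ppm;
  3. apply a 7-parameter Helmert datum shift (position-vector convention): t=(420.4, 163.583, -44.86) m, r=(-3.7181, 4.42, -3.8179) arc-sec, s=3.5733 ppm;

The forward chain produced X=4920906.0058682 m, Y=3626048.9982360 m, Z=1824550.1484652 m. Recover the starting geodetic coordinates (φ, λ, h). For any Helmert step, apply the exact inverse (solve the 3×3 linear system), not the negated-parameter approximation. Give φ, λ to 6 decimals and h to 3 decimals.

start: X=4920906.0059, Y=3626048.9982, Z=1824550.1485 m
→ Helmert⁻¹: X=4920361.8063, Y=3625930.6405, Z=1824759.2864
→ Helmert⁻¹: X=4920777.8068, Y=3626043.1604, Z=1824852.6893
→ geod (Bowring, a=6378137.000): φ=16.72853200°, λ=36.38591300°, h=2675.1900 m

φ=16.728532°, λ=36.385913°, h=2675.190 m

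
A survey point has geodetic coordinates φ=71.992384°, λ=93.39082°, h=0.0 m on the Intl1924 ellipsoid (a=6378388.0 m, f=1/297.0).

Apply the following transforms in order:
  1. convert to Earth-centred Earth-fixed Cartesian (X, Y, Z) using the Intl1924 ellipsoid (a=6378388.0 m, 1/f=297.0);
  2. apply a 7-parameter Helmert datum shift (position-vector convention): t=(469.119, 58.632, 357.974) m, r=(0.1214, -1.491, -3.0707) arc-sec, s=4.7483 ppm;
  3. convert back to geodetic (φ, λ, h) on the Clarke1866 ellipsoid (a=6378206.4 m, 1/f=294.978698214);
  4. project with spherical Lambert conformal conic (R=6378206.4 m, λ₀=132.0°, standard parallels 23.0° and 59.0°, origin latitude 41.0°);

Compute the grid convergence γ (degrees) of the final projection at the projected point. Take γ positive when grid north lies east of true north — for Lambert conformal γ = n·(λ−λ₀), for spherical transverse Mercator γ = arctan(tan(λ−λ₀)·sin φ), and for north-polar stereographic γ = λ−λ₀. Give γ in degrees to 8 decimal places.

-25.78137671

start: φ=71.992384°, λ=93.390820°, h=0.000 m
→ ECEF (a=6378388.000, f=1/297.0): X=-116983.2859, Y=1974396.0573, Z=6043567.0916
→ Helmert 7p (PV): X=-116529.0157, Y=1974462.2489, Z=6043954.0787
→ geod (Bowring, a=6378206.400): φ=71.99389565°, λ=93.37757032°, h=694.2676 m
→ into lcc (λ₀=132.0°): φ=71.99389565°, λ−λ₀=-38.62242968°
convergence γ = -25.78137671°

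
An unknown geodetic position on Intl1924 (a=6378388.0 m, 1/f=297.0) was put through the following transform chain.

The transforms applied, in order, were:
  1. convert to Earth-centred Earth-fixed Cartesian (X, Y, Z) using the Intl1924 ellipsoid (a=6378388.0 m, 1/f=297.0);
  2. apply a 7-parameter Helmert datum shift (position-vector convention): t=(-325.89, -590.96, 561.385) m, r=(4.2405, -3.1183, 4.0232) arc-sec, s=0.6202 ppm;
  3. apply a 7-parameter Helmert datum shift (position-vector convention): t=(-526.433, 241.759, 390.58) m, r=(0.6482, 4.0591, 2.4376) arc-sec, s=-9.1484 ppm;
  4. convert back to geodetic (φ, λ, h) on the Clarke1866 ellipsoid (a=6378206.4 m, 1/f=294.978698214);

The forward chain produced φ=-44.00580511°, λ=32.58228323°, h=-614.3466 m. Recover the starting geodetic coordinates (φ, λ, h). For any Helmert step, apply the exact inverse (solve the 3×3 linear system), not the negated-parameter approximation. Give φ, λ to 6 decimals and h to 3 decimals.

φ=-44.005493°, λ=32.577202°, h=501.120 m

start: φ=-44.005805°, λ=32.582283°, h=-614.347 m
→ ECEF (a=6378206.400, f=1/294.978698214): X=3871597.3297, Y=2474303.3313, Z=-4407926.3493
→ Helmert⁻¹: X=3872275.1754, Y=2474024.5910, Z=-4408288.8307
→ Helmert⁻¹: X=3872580.2734, Y=2474447.8399, Z=-4408956.8978
→ geod (Bowring, a=6378388.000): φ=-44.00549300°, λ=32.57720200°, h=501.1200 m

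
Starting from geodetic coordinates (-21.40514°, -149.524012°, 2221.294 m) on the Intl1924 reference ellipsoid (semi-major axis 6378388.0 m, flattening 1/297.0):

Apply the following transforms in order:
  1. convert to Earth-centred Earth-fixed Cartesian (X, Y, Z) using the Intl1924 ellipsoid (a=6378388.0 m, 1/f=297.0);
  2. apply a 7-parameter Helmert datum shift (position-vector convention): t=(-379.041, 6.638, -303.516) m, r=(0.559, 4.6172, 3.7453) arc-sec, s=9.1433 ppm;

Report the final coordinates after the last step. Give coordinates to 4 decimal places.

X=-5122482.2998 m, Y=-3014340.4996 m, Z=-2314273.8032 m

start: φ=-21.405140°, λ=-149.524012°, h=2221.294 m
→ ECEF (a=6378388.000, f=1/297.0): X=-5122059.3582, Y=-3014232.8432, Z=-2314055.6176
→ Helmert 7p (PV): X=-5122482.2998, Y=-3014340.4996, Z=-2314273.8032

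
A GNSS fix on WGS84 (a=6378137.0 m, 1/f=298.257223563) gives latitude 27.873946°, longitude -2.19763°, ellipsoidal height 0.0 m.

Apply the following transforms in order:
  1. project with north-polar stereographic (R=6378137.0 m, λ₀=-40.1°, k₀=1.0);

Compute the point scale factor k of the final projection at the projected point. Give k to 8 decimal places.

start: φ=27.873946°, λ=-2.197630°, h=0.000 m
→ into stereo (λ₀=-40.1°): φ=27.87394600°, λ−λ₀=37.90237000°
scale k = 1.36283611

1.36283611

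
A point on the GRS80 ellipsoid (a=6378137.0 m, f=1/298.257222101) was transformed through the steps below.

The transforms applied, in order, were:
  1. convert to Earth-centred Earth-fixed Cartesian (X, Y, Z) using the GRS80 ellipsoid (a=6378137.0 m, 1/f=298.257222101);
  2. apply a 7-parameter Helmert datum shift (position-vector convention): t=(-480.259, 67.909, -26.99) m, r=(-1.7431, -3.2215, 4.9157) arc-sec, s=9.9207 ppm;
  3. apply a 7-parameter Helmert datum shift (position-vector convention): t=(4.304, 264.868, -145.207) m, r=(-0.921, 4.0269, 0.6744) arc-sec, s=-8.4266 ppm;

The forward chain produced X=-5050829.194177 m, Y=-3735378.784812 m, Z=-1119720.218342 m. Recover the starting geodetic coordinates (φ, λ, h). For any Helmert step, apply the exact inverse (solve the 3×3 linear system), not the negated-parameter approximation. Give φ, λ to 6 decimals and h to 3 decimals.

start: X=-5050829.1942, Y=-3735378.7848, Z=-1119720.2183 m
→ Helmert⁻¹: X=-5050866.4141, Y=-3735653.6180, Z=-1119699.7337
→ Helmert⁻¹: X=-5050442.5643, Y=-3735554.6427, Z=-1119614.3251
→ geod (Bowring, a=6378137.000): φ=-10.17240700°, λ=-143.51155700°, h=3345.4740 m

φ=-10.172407°, λ=-143.511557°, h=3345.474 m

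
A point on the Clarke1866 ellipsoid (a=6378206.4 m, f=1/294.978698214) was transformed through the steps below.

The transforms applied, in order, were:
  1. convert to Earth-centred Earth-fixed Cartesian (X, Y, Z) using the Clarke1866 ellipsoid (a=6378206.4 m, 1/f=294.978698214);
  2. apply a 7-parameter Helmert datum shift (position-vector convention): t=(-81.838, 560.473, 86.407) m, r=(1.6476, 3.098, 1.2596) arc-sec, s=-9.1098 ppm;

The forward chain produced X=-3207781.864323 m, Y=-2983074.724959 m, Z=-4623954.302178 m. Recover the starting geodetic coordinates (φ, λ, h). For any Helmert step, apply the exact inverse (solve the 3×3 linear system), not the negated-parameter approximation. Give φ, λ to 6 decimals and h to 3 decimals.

φ=-46.741776°, λ=-137.072011°, h=2981.414 m

start: X=-3207781.8643, Y=-2983074.7250, Z=-4623954.3022 m
→ Helmert⁻¹: X=-3207678.0167, Y=-2983679.7266, Z=-4624107.1784
→ geod (Bowring, a=6378206.400): φ=-46.74177600°, λ=-137.07201100°, h=2981.4140 m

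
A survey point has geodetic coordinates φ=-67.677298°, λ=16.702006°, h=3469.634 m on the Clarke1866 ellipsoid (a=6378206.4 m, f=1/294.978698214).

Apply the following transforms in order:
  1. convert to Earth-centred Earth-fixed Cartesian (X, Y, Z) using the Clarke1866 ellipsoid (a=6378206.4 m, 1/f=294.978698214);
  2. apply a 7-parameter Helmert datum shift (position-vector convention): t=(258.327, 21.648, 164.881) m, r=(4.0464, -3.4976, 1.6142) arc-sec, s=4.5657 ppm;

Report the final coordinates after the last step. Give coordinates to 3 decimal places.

start: φ=-67.677298°, λ=16.702006°, h=3469.634 m
→ ECEF (a=6378206.400, f=1/294.978698214): X=2328396.2483, Y=698641.2104, Z=-5880538.1516
→ Helmert 7p (PV): X=2328759.4544, Y=698799.6320, Z=-5880346.9313

X=2328759.454 m, Y=698799.632 m, Z=-5880346.931 m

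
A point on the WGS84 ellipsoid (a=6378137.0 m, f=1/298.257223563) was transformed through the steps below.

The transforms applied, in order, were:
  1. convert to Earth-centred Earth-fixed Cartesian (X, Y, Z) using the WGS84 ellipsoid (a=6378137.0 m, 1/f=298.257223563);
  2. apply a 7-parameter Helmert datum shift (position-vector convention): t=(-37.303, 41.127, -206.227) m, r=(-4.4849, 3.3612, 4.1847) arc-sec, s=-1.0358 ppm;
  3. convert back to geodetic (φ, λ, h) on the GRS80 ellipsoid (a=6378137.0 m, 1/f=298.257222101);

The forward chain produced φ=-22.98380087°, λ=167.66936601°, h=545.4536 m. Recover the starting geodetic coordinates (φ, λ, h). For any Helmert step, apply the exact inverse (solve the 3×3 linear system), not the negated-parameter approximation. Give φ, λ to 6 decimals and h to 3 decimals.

start: φ=-22.983801°, λ=167.669366°, h=545.454 m
→ ECEF (a=6378137.000, f=1/298.257222101): X=-5739777.0654, Y=1254688.9057, Z=-2475280.8702
→ Helmert⁻¹: X=-5739679.9160, Y=1254819.3430, Z=-2475143.4542
→ geod (Bowring, a=6378137.000): φ=-22.98289500°, λ=167.66792100°, h=430.0690 m

φ=-22.982895°, λ=167.667921°, h=430.069 m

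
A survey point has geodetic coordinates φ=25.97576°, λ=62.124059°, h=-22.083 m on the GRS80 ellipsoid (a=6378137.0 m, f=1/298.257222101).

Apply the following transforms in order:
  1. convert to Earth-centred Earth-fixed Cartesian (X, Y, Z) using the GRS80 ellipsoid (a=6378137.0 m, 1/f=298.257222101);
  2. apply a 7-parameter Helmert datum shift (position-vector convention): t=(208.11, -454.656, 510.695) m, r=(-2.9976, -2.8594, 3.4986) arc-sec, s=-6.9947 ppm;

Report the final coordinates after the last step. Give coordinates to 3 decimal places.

X=2682673.074 m, Y=5071309.707 m, Z=2777093.073 m

start: φ=25.975760°, λ=62.124059°, h=-22.083 m
→ ECEF (a=6378137.000, f=1/298.257222101): X=2682608.2441, Y=5071713.9848, Z=2776638.3170
→ Helmert 7p (PV): X=2682673.0742, Y=5071309.7069, Z=2777093.0727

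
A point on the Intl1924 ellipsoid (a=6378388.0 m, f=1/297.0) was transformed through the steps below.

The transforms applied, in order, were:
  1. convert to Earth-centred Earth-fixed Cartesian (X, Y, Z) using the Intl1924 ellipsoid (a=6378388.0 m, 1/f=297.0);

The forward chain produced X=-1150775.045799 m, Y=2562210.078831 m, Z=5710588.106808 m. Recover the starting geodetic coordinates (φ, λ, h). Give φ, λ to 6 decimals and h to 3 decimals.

start: X=-1150775.0458, Y=2562210.0788, Z=5710588.1068 m
→ geod (Bowring, a=6378388.000): φ=63.96225200°, λ=114.18645800°, h=2884.2460 m

φ=63.962252°, λ=114.186458°, h=2884.246 m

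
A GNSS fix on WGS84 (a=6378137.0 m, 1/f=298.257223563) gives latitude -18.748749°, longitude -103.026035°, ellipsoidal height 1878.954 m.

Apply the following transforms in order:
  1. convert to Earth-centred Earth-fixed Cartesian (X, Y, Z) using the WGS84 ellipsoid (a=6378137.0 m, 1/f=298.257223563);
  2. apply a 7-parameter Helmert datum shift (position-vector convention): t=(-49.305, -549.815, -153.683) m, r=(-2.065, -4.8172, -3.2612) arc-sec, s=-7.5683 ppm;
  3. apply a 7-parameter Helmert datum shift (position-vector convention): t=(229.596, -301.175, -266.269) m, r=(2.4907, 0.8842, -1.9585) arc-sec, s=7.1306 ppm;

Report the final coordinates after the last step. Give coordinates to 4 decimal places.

start: φ=-18.748749°, λ=-103.026035°, h=1878.954 m
→ ECEF (a=6378137.000, f=1/298.257223563): X=-1362181.6777, Y=-5888049.2004, Z=-2037637.6978
→ Helmert 7p (PV): X=-1362266.1795, Y=-5888553.3154, Z=-2037748.8249
→ Helmert 7p (PV): X=-1362110.9453, Y=-5888858.9379, Z=-2038094.8909

X=-1362110.9453 m, Y=-5888858.9379 m, Z=-2038094.8909 m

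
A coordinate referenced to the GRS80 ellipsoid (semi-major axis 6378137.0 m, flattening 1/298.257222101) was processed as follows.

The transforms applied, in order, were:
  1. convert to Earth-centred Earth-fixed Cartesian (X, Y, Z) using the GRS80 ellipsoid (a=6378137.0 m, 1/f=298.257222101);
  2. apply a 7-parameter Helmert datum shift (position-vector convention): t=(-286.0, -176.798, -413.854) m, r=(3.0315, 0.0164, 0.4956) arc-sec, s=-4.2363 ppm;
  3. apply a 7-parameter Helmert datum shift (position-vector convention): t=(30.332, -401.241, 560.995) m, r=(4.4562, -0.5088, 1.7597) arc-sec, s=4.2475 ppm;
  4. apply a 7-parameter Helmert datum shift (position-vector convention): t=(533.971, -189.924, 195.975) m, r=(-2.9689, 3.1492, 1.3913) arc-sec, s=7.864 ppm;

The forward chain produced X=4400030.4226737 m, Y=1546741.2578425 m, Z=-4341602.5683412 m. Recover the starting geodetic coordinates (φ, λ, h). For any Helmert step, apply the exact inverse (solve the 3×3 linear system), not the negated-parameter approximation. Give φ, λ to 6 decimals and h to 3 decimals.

start: X=4400030.4227, Y=1546741.2578, Z=-4341602.5683 m
→ Helmert⁻¹: X=4399538.5764, Y=1546951.8335, Z=-4341674.9624
→ Helmert⁻¹: X=4399492.0461, Y=1547215.1575, Z=-4342261.7926
→ Helmert⁻¹: X=4399800.7480, Y=1547324.1259, Z=-4341888.7235
→ geod (Bowring, a=6378137.000): φ=-43.14373500°, λ=19.37577900°, h=3980.9490 m

φ=-43.143735°, λ=19.375779°, h=3980.949 m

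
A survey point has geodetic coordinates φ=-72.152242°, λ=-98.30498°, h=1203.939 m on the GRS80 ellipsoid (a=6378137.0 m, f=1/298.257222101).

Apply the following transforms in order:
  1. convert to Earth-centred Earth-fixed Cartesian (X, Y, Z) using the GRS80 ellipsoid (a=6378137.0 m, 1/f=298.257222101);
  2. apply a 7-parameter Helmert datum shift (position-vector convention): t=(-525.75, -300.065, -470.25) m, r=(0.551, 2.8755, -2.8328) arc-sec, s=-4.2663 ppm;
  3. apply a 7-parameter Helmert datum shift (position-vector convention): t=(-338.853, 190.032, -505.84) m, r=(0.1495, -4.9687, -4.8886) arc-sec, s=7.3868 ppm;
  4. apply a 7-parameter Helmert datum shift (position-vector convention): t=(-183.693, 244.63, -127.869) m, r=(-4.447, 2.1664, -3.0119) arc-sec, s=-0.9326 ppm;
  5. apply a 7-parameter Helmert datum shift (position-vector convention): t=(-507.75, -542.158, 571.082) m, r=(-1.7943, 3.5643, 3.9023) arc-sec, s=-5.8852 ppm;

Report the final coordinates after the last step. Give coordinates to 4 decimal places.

X=-284999.1636 m, Y=-1941139.8122 m, Z=-6050513.8206 m

start: φ=-72.152242°, λ=-98.304980°, h=1203.939 m
→ ECEF (a=6378137.000, f=1/298.257222101): X=-283273.1817, Y=-1940586.2610, Z=-6050060.4560
→ Helmert 7p (PV): X=-283908.7171, Y=-1940857.9949, Z=-6050506.1295
→ Helmert 7p (PV): X=-284149.9158, Y=-1940671.1854, Z=-6051064.9092
→ Helmert 7p (PV): X=-284425.2359, Y=-1940551.0551, Z=-6051142.3104
→ Helmert 7p (PV): X=-284999.1636, Y=-1941139.8122, Z=-6050513.8206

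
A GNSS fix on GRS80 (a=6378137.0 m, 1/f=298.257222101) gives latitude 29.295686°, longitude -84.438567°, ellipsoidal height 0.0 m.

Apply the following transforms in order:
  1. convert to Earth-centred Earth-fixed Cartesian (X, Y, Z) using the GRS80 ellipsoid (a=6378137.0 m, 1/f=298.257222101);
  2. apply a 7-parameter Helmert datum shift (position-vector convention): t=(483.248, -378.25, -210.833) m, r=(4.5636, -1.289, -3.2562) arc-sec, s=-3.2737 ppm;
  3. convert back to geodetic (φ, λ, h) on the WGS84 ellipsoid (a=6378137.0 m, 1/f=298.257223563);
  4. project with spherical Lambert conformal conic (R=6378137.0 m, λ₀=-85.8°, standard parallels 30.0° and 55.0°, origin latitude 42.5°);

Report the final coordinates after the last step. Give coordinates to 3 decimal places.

E=132854.055 m, N=-1447821.742 m

start: φ=29.295686°, λ=-84.438567°, h=0.000 m
→ ECEF (a=6378137.000, f=1/298.257222101): X=539502.4327, Y=-5540671.4290, Z=3102524.2543
→ Helmert 7p (PV): X=539877.0586, Y=-5541108.7004, Z=3102184.0493
→ geod (Bowring, a=6378137.000): φ=29.29092780°, λ=-84.43516585°, h=244.7771 m
→ lcc (R=6378137.0, λ₀=-85.8°): E=132854.0548, N=-1447821.7417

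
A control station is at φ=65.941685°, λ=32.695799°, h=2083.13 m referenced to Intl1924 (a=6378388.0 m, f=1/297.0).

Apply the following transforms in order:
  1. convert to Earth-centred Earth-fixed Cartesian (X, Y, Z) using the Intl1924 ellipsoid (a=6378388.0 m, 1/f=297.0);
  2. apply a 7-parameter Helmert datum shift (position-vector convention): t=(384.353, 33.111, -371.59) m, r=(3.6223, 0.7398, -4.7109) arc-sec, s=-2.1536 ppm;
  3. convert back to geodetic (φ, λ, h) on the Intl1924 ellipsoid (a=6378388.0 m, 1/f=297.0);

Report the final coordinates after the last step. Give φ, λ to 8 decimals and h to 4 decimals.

start: φ=65.941685°, λ=32.695799°, h=2083.130 m
→ ECEF (a=6378388.000, f=1/297.0): X=2195117.8272, Y=1409013.3259, Z=5803333.7638
→ Helmert 7p (PV): X=2195550.4478, Y=1408891.3536, Z=5802966.5468
→ geod (Bowring, a=6378388.000): φ=65.93790172°, λ=32.68841194°, h=1869.3956 m

φ=65.93790172°, λ=32.68841194°, h=1869.3956 m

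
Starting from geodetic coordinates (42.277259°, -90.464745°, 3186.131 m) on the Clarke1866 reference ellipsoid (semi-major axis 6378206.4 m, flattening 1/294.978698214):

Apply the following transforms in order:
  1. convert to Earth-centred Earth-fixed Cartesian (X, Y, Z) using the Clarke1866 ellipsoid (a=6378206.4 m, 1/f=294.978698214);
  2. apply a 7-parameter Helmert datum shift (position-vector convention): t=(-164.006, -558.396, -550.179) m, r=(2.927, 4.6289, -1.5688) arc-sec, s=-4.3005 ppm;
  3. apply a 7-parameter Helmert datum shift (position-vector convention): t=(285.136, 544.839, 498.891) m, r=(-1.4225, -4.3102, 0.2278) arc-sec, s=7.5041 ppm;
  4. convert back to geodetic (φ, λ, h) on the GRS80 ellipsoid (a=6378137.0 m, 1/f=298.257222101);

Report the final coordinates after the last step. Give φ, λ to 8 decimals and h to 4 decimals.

start: φ=42.277259°, λ=-90.464745°, h=3186.131 m
→ ECEF (a=6378206.400, f=1/294.978698214): X=-38356.6424, Y=-4728669.5406, Z=4270382.9596
→ Helmert 7p (PV): X=-38460.6148, Y=-4729267.9078, Z=4269748.1747
→ Helmert 7p (PV): X=-38259.7676, Y=-4728729.1537, Z=4270310.9181
→ geod (Bowring, a=6378137.000): φ=42.27429283°, λ=-90.46356543°, h=3143.1323 m

φ=42.27429283°, λ=-90.46356543°, h=3143.1323 m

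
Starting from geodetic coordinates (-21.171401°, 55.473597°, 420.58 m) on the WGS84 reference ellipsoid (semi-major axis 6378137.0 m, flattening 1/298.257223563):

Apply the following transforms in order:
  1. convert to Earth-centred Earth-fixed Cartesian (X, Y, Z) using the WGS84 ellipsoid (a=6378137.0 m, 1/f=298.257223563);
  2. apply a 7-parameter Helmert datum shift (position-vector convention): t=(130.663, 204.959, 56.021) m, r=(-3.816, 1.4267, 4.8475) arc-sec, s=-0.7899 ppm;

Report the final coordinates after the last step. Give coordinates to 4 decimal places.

X=3372730.4642 m, Y=4902754.3744 m, Z=-2289309.6579 m

start: φ=-21.171401°, λ=55.473597°, h=420.580 m
→ ECEF (a=6378137.000, f=1/298.257223563): X=3372733.5154, Y=4902516.3765, Z=-2289253.4597
→ Helmert 7p (PV): X=3372730.4642, Y=4902754.3744, Z=-2289309.6579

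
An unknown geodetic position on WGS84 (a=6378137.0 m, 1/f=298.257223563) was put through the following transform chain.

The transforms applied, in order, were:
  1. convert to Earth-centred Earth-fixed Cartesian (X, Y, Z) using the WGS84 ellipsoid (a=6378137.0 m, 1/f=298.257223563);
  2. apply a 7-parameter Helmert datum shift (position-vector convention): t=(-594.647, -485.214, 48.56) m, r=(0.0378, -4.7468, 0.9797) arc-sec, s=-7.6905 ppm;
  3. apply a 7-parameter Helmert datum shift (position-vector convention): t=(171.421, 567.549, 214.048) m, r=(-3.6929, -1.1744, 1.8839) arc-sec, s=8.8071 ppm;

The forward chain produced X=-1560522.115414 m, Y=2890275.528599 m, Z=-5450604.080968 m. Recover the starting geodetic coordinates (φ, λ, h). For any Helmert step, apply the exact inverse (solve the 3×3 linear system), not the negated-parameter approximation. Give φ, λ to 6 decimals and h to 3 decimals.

start: X=-1560522.1154, Y=2890275.5286, Z=-5450604.0810 m
→ Helmert⁻¹: X=-1560684.4321, Y=2889794.3720, Z=-5450709.4995
→ Helmert⁻¹: X=-1560213.4941, Y=2890308.2256, Z=-5450764.6032
→ geod (Bowring, a=6378137.000): φ=-59.09742000°, λ=118.36055900°, h=1453.3280 m

φ=-59.097420°, λ=118.360559°, h=1453.328 m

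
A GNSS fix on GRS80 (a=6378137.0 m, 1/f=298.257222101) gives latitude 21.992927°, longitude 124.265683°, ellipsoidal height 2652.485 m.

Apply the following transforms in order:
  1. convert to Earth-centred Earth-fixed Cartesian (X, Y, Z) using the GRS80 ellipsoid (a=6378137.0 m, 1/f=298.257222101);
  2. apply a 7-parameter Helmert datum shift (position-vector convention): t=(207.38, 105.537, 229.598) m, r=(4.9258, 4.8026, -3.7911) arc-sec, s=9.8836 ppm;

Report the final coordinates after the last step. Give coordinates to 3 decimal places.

X=-3332395.882 m, Y=4892027.963 m, Z=2375127.537 m

start: φ=21.992927°, λ=124.265683°, h=2652.485 m
→ ECEF (a=6378137.000, f=1/298.257222101): X=-3332715.5274, Y=4891869.5314, Z=2374680.0462
→ Helmert 7p (PV): X=-3332395.8825, Y=4892027.9627, Z=2375127.5369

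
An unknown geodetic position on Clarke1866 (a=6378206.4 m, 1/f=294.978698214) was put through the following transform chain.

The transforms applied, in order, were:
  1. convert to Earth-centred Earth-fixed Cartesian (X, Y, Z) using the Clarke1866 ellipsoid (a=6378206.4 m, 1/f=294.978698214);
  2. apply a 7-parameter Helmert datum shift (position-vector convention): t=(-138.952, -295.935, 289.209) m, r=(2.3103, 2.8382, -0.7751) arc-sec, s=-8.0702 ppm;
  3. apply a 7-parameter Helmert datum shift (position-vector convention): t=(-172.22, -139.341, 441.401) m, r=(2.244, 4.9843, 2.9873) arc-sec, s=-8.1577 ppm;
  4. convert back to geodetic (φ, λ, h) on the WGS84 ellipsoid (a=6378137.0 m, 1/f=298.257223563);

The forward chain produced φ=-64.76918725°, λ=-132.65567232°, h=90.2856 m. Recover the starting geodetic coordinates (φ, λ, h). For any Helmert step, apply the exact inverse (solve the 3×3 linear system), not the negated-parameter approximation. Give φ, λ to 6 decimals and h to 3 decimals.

φ=-64.778474°, λ=-132.652499°, h=753.487 m

start: φ=-64.769187°, λ=-132.655672°, h=90.286 m
→ ECEF (a=6378137.000, f=1/298.257223563): X=-1847314.5713, Y=-2005025.8643, Z=-5746869.1139
→ Helmert⁻¹: X=-1847047.5741, Y=-2004938.6552, Z=-5747380.2211
→ Helmert⁻¹: X=-1846836.9053, Y=-2004730.2165, Z=-5747718.7735
→ geod (Bowring, a=6378206.400): φ=-64.77847400°, λ=-132.65249900°, h=753.4870 m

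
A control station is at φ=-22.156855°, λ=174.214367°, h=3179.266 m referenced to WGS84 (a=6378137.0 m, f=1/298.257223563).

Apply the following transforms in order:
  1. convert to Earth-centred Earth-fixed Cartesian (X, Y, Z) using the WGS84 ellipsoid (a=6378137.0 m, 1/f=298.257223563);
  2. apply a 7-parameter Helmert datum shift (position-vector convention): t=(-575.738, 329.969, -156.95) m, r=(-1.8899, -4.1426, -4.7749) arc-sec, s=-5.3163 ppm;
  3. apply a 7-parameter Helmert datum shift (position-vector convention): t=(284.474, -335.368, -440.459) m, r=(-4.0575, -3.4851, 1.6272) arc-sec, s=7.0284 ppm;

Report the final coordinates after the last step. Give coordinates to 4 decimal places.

X=-5882984.9277 m, Y=596077.2449 m, Z=-2392543.3008 m

start: φ=-22.156855°, λ=174.214367°, h=3179.266 m
→ ECEF (a=6378137.000, f=1/298.257223563): X=-5882781.1312, Y=596060.8185, Z=-2391707.0453
→ Helmert 7p (PV): X=-5883263.7617, Y=596501.8868, Z=-2391974.8902
→ Helmert 7p (PV): X=-5882984.9277, Y=596077.2449, Z=-2392543.3008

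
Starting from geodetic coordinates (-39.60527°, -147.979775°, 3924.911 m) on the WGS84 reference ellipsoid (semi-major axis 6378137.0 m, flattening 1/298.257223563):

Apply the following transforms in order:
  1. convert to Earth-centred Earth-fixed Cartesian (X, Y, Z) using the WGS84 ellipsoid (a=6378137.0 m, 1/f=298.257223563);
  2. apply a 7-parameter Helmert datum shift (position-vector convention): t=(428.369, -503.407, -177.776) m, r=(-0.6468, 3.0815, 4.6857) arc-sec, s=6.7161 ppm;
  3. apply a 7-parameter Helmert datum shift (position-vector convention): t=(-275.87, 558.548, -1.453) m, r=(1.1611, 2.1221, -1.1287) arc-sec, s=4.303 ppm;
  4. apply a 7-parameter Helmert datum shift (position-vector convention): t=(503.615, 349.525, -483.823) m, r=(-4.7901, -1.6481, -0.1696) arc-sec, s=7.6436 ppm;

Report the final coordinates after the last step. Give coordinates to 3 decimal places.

start: φ=-39.605270°, λ=-147.979775°, h=3924.911 m
→ ECEF (a=6378137.000, f=1/298.257223563): X=-4174687.1354, Y=-2610683.5294, Z=-4046817.3215
→ Helmert 7p (PV): X=-4174287.9549, Y=-2611311.9967, Z=-4046951.7214
→ Helmert 7p (PV): X=-4174637.7124, Y=-2610719.0619, Z=-4046942.3418
→ Helmert 7p (PV): X=-4174135.8171, Y=-2610480.0427, Z=-4047429.8252

X=-4174135.817 m, Y=-2610480.043 m, Z=-4047429.825 m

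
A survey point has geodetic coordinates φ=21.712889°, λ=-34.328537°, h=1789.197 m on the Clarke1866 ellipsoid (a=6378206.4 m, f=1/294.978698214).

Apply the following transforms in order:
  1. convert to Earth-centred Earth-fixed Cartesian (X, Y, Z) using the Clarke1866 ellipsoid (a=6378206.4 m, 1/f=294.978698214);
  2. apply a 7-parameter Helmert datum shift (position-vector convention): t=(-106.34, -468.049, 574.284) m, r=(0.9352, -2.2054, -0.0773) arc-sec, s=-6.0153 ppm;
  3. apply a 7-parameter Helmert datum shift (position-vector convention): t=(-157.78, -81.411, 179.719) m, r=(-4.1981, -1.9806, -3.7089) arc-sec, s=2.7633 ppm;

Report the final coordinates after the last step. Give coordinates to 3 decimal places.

start: φ=21.712889°, λ=-34.328537°, h=1789.197 m
→ ECEF (a=6378206.400, f=1/294.978698214): X=4897161.9754, Y=-3344192.7178, Z=2345430.7941
→ Helmert 7p (PV): X=4896999.8469, Y=-3344653.1198, Z=2346028.1677
→ Helmert 7p (PV): X=4896772.9304, Y=-3344784.0788, Z=2346329.4655

X=4896772.930 m, Y=-3344784.079 m, Z=2346329.466 m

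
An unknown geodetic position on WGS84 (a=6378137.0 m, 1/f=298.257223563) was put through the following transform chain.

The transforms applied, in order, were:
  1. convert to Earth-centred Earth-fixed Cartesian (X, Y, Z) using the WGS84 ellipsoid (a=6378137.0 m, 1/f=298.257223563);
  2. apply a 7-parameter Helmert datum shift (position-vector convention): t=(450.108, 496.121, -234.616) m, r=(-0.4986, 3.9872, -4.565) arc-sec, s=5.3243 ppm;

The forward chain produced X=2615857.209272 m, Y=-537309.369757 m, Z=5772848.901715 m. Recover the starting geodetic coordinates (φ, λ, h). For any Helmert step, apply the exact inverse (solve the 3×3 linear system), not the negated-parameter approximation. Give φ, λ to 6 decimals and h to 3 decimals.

φ=65.326183°, λ=-11.619256°, h=128.101 m

start: X=2615857.2093, Y=-537309.3698, Z=5772848.9017 m
→ Helmert⁻¹: X=2615293.4808, Y=-537758.7015, Z=5773102.0352
→ geod (Bowring, a=6378137.000): φ=65.32618300°, λ=-11.61925600°, h=128.1010 m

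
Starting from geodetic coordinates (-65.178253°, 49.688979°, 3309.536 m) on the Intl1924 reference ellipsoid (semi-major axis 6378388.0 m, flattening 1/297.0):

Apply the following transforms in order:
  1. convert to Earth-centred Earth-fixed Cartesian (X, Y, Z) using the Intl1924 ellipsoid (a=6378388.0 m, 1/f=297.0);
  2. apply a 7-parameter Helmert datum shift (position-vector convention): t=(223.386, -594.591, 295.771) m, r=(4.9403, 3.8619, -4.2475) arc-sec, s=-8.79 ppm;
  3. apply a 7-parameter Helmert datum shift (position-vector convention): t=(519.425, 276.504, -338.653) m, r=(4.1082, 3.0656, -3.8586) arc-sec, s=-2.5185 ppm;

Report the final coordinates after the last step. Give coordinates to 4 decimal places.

X=1738578.9502 m, Y=2048387.3425 m, Z=-5769161.1810 m

start: φ=-65.178253°, λ=49.688979°, h=3309.536 m
→ ECEF (a=6378388.000, f=1/297.0): X=1737969.0519, Y=2048543.8204, Z=-5769215.0225
→ Helmert 7p (PV): X=1738111.3292, Y=2048033.6127, Z=-5768852.0151
→ Helmert 7p (PV): X=1738578.9502, Y=2048387.3425, Z=-5769161.1810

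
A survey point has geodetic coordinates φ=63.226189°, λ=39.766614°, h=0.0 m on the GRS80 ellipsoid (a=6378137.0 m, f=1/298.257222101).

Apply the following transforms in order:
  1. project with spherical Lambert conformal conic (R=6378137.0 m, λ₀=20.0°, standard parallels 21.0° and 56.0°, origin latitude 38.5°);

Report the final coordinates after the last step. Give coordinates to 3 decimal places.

start: φ=63.226189°, λ=39.766614°, h=0.000 m
→ lcc (R=6378137.0, λ₀=20.0°): E=1041801.5505, N=2825339.1252

E=1041801.550 m, N=2825339.125 m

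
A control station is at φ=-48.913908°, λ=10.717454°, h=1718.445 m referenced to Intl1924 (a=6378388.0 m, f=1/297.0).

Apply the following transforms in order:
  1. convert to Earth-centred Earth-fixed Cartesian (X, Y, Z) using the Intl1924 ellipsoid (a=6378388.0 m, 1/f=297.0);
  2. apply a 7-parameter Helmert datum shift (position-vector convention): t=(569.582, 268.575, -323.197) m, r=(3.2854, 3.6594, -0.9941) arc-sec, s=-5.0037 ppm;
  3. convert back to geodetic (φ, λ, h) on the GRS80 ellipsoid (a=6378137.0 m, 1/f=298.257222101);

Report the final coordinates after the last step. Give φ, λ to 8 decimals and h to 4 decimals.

φ=-48.91170242°, λ=10.72056876°, h=2530.2880 m

start: φ=-48.913908°, λ=10.717454°, h=1718.445 m
→ ECEF (a=6378388.000, f=1/297.0): X=4127703.2827, Y=781240.0219, Z=-4785657.9188
→ Helmert 7p (PV): X=4128171.0729, Y=781561.0202, Z=-4786017.9565
→ geod (Bowring, a=6378137.000): φ=-48.91170242°, λ=10.72056876°, h=2530.2880 m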